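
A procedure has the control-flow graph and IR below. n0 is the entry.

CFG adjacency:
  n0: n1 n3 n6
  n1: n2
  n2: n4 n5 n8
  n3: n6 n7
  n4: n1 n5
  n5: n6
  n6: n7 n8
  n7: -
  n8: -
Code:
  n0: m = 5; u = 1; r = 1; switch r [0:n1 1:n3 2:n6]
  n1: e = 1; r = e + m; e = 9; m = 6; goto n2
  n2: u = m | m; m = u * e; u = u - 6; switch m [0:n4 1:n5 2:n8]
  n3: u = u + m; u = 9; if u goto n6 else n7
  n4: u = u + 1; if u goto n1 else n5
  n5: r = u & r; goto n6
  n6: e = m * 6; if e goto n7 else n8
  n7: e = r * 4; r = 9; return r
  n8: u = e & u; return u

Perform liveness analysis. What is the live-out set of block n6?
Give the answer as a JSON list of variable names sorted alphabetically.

def/use:
  n0: {m,r,u} / ∅
  n1: {e,m,r} / {m}
  n2: {m,u} / {e,m}
  n3: {u} / {m,u}
  n4: {u} / {u}
  n5: {r} / {r,u}
  n6: {e} / {m}
  n7: {e,r} / {r}
  n8: {u} / {e,u}

Live sets:
  n0 li=∅ lo={m,r,u}
  n1 li={m} lo={e,m,r}
  n2 li={e,m,r} lo={e,m,r,u}
  n3 li={m,r,u} lo={m,r,u}
  n4 li={m,r,u} lo={m,r,u}
  n5 li={m,r,u} lo={m,r,u}
  n6 li={m,r,u} lo={e,r,u}
  n7 li={r} lo=∅
  n8 li={e,u} lo=∅

live-out(n6) = ["e", "r", "u"]

Answer: ["e", "r", "u"]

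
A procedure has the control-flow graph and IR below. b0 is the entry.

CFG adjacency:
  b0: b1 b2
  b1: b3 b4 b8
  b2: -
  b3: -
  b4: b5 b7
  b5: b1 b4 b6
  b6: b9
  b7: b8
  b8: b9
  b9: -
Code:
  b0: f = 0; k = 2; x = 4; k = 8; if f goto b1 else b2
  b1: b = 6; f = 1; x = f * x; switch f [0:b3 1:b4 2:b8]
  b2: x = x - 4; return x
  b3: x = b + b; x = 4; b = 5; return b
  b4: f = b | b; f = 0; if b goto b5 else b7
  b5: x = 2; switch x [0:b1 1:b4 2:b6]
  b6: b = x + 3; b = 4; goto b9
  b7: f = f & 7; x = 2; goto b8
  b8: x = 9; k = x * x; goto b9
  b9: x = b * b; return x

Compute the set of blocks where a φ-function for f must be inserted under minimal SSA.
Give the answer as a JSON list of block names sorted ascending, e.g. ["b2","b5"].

idom tree: b1←b0 b2←b0 b3←b1 b4←b1 b5←b4 b6←b5 b7←b4 b8←b1 b9←b1
Dom at joins:
  b1: preds {b0,b5}: {b0} ∩ {b0,b1,b4,b5} = {b0}; idom=b0
  b4: preds {b1,b5}: {b0,b1} ∩ {b0,b1,b4,b5} = {b0,b1}; idom=b1
  b8: preds {b1,b7}: {b0,b1} ∩ {b0,b1,b4,b7} = {b0,b1}; idom=b1
  b9: preds {b6,b8}: {b0,b1,b4,b5,b6} ∩ {b0,b1,b8} = {b0,b1}; idom=b1

DF walk-up:
  join b1 pred b0: · stop@b0
  join b1 pred b5: b5→b4→b1 stop@b0
  join b4 pred b1: · stop@b1
  join b4 pred b5: b5→b4 stop@b1
  join b8 pred b1: · stop@b1
  join b8 pred b7: b7→b4 stop@b1
  join b9 pred b6: b6→b5→b4 stop@b1
  join b9 pred b8: b8 stop@b1
  DF(b0)=∅
  DF(b1)={b1}
  DF(b2)=∅
  DF(b3)=∅
  DF(b4)={b1,b4,b8,b9}
  DF(b5)={b1,b4,b9}
  DF(b6)={b9}
  DF(b7)={b8}
  DF(b8)={b9}
  DF(b9)=∅

φ for f: defs {b0,b1,b4,b7}
  DF⁺ = {b1,b4,b8,b9}

Answer: ["b1", "b4", "b8", "b9"]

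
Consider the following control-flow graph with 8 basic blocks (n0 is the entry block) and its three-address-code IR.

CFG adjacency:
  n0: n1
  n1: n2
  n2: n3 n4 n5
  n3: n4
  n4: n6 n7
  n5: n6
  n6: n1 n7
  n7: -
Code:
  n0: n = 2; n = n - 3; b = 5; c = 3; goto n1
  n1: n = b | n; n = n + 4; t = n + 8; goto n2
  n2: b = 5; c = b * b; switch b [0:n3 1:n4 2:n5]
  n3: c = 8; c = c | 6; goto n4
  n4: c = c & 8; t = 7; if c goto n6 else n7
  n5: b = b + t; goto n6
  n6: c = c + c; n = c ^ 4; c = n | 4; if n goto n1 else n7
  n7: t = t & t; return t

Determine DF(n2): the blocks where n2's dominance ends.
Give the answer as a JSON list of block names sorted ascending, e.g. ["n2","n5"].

Answer: ["n1"]

Analysis:
idom tree: n1←n0 n2←n1 n3←n2 n4←n2 n5←n2 n6←n2 n7←n2
Dom∩ at merges:
  n1: preds {n0,n6}: {n0} ∩ {n0,n1,n2,n6} = {n0}; idom=n0
  n4: preds {n2,n3}: {n0,n1,n2} ∩ {n0,n1,n2,n3} = {n0,n1,n2}; idom=n2
  n6: preds {n4,n5}: {n0,n1,n2,n4} ∩ {n0,n1,n2,n5} = {n0,n1,n2}; idom=n2
  n7: preds {n4,n6}: {n0,n1,n2,n4} ∩ {n0,n1,n2,n6} = {n0,n1,n2}; idom=n2

Frontier:
  n1←n0: walk · to n0
  n1←n6: walk n6→n2→n1 to n0
  n4←n2: walk · to n2
  n4←n3: walk n3 to n2
  n6←n4: walk n4 to n2
  n6←n5: walk n5 to n2
  n7←n4: walk n4 to n2
  n7←n6: walk n6 to n2
  n0 → ∅
  n1 → {n1}
  n2 → {n1}
  n3 → {n4}
  n4 → {n6,n7}
  n5 → {n6}
  n6 → {n1,n7}
  n7 → ∅

DF(n2) = ["n1"]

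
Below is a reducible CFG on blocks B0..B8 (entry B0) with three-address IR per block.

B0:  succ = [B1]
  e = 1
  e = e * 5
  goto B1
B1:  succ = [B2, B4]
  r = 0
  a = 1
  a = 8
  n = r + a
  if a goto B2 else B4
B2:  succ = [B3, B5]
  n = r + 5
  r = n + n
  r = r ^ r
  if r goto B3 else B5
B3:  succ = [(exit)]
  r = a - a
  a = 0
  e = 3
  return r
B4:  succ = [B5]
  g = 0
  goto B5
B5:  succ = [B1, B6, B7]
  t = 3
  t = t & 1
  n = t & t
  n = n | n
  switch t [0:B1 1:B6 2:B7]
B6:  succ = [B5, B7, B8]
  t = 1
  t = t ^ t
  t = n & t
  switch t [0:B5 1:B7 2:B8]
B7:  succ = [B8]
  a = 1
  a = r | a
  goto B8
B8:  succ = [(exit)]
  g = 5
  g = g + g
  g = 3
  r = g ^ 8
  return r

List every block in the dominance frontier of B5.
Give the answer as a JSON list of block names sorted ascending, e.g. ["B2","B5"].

idom tree: B1←B0 B2←B1 B3←B2 B4←B1 B5←B1 B6←B5 B7←B5 B8←B5
Join-block Dom:
  B1: preds {B0,B5}: {B0} ∩ {B0,B1,B5} = {B0}; idom=B0
  B5: preds {B2,B4,B6}: {B0,B1,B2} ∩ {B0,B1,B4} ∩ {B0,B1,B5,B6} = {B0,B1}; idom=B1
  B7: preds {B5,B6}: {B0,B1,B5} ∩ {B0,B1,B5,B6} = {B0,B1,B5}; idom=B5
  B8: preds {B6,B7}: {B0,B1,B5,B6} ∩ {B0,B1,B5,B7} = {B0,B1,B5}; idom=B5

DF walk-up:
  B1←B0: walk · to B0
  B1←B5: walk B5→B1 to B0
  B5←B2: walk B2 to B1
  B5←B4: walk B4 to B1
  B5←B6: walk B6→B5 to B1
  B7←B5: walk · to B5
  B7←B6: walk B6 to B5
  B8←B6: walk B6 to B5
  B8←B7: walk B7 to B5
  DF(B0)=∅
  DF(B1)={B1}
  DF(B2)={B5}
  DF(B3)=∅
  DF(B4)={B5}
  DF(B5)={B1,B5}
  DF(B6)={B5,B7,B8}
  DF(B7)={B8}
  DF(B8)=∅

DF(B5) = ["B1", "B5"]

Answer: ["B1", "B5"]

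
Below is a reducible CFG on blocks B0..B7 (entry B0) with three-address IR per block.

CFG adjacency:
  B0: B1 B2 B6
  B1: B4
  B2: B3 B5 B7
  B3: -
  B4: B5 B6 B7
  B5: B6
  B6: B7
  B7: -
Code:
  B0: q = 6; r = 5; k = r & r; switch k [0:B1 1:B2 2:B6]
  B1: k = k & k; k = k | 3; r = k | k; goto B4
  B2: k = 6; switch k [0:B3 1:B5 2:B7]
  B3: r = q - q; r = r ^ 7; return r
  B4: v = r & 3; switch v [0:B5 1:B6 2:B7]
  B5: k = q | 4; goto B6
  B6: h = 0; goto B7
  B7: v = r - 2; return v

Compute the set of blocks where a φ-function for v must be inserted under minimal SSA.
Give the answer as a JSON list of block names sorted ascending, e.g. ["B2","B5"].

Answer: ["B5", "B6", "B7"]

Working:
idom tree: B1←B0 B2←B0 B3←B2 B4←B1 B5←B0 B6←B0 B7←B0
Dom at joins:
  B5: preds {B2,B4}: {B0,B2} ∩ {B0,B1,B4} = {B0}; idom=B0
  B6: preds {B0,B4,B5}: {B0} ∩ {B0,B1,B4} ∩ {B0,B5} = {B0}; idom=B0
  B7: preds {B2,B4,B6}: {B0,B2} ∩ {B0,B1,B4} ∩ {B0,B6} = {B0}; idom=B0

Frontier:
  B5←B2: walk B2 to B0
  B5←B4: walk B4→B1 to B0
  B6←B0: walk · to B0
  B6←B4: walk B4→B1 to B0
  B6←B5: walk B5 to B0
  B7←B2: walk B2 to B0
  B7←B4: walk B4→B1 to B0
  B7←B6: walk B6 to B0
  DF(B0)=∅
  DF(B1)={B5,B6,B7}
  DF(B2)={B5,B7}
  DF(B3)=∅
  DF(B4)={B5,B6,B7}
  DF(B5)={B6}
  DF(B6)={B7}
  DF(B7)=∅

φ for v: defs {B4,B7}
  DF⁺ = {B5,B6,B7}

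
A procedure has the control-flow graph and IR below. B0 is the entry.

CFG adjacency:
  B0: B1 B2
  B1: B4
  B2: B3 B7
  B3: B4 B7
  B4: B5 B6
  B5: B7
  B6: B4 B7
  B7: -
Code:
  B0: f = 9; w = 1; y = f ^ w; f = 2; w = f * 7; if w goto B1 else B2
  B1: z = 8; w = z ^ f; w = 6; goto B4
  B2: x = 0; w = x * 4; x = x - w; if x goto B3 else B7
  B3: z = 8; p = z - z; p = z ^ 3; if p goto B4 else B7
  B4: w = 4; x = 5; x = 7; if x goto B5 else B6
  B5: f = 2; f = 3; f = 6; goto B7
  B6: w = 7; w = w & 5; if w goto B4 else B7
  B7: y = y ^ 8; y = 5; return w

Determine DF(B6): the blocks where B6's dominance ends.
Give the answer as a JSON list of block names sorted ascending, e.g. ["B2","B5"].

Answer: ["B4", "B7"]

Derivation:
idom tree: B1←B0 B2←B0 B3←B2 B4←B0 B5←B4 B6←B4 B7←B0
Dom at joins:
  B4: preds {B1,B3,B6}: {B0,B1} ∩ {B0,B2,B3} ∩ {B0,B4,B6} = {B0}; idom=B0
  B7: preds {B2,B3,B5,B6}: {B0,B2} ∩ {B0,B2,B3} ∩ {B0,B4,B5} ∩ {B0,B4,B6} = {B0}; idom=B0

DF derivation:
  join B4 pred B1: B1 stop@B0
  join B4 pred B3: B3→B2 stop@B0
  join B4 pred B6: B6→B4 stop@B0
  join B7 pred B2: B2 stop@B0
  join B7 pred B3: B3→B2 stop@B0
  join B7 pred B5: B5→B4 stop@B0
  join B7 pred B6: B6→B4 stop@B0
  DF(B0)=∅
  DF(B1)={B4}
  DF(B2)={B4,B7}
  DF(B3)={B4,B7}
  DF(B4)={B4,B7}
  DF(B5)={B7}
  DF(B6)={B4,B7}
  DF(B7)=∅

DF(B6) = ["B4", "B7"]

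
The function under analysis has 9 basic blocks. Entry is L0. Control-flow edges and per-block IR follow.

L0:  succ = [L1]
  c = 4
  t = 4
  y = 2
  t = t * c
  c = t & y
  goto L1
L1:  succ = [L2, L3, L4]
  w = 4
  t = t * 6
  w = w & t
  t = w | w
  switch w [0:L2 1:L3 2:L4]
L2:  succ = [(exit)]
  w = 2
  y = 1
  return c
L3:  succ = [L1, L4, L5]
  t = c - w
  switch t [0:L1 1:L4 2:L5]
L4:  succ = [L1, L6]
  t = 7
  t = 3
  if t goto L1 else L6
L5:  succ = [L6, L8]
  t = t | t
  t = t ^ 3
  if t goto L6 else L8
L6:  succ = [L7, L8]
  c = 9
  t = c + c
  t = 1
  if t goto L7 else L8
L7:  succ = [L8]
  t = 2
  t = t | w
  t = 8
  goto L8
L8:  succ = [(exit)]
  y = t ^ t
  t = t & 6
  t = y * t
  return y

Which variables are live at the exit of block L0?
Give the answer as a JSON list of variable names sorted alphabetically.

Answer: ["c", "t"]

Derivation:
Block summaries:
  L0: def={c,t,y} ue=∅
  L1: def={t,w} ue={t}
  L2: def={w,y} ue={c}
  L3: def={t} ue={c,w}
  L4: def={t} ue=∅
  L5: def={t} ue={t}
  L6: def={c,t} ue=∅
  L7: def={t} ue={w}
  L8: def={t,y} ue={t}

Liveness:
  live L0: ∅→{c,t}
  live L1: {c,t}→{c,w}
  live L2: {c}→∅
  live L3: {c,w}→{c,t,w}
  live L4: {c,w}→{c,t,w}
  live L5: {t,w}→{t,w}
  live L6: {w}→{t,w}
  live L7: {w}→{t}
  live L8: {t}→∅

live-out(L0) = ["c", "t"]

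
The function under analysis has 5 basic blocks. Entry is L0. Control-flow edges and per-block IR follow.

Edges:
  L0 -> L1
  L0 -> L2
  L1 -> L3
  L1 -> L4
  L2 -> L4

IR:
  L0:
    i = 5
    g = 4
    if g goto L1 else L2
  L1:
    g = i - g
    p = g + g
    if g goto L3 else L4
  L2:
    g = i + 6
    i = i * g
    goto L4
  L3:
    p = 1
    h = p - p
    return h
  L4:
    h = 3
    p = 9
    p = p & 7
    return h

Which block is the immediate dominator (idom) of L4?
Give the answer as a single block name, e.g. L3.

Answer: L0

Analysis:
idom tree: L1←L0 L2←L0 L3←L1 L4←L0
Join-block Dom:
  L4: preds {L1,L2}: {L0,L1} ∩ {L0,L2} = {L0}; idom=L0

idom(L4) = L0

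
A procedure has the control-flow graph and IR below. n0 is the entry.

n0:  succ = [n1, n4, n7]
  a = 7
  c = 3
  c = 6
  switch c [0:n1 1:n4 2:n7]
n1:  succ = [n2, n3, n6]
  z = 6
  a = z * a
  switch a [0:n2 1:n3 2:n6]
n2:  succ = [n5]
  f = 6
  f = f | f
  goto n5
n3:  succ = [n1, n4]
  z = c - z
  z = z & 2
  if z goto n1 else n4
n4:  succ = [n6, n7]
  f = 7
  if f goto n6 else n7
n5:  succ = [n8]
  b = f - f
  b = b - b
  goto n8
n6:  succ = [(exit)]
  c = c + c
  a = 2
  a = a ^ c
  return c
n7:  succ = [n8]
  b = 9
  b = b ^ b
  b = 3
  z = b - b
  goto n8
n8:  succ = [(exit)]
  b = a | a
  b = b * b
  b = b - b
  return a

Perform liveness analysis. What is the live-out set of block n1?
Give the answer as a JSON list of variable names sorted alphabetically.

Answer: ["a", "c", "z"]

Analysis:
Block summaries:
  n0: {a,c} / ∅
  n1: {a,z} / {a}
  n2: {f} / ∅
  n3: {z} / {c,z}
  n4: {f} / ∅
  n5: {b} / {f}
  n6: {a,c} / {c}
  n7: {b,z} / ∅
  n8: {b} / {a}

Backward fixpoint:
  live n0: ∅→{a,c}
  live n1: {a,c}→{a,c,z}
  live n2: {a}→{a,f}
  live n3: {a,c,z}→{a,c}
  live n4: {a,c}→{a,c}
  live n5: {a,f}→{a}
  live n6: {c}→∅
  live n7: {a}→{a}
  live n8: {a}→∅

live-out(n1) = ["a", "c", "z"]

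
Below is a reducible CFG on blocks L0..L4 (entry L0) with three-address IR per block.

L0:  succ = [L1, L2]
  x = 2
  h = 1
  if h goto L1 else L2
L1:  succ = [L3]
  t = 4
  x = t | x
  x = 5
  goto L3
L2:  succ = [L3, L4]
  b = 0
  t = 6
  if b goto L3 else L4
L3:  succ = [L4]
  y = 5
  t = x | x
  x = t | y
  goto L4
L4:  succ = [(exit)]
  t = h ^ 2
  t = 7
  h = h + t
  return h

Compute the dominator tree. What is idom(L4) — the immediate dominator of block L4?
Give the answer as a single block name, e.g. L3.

Answer: L0

Working:
idom tree: L1←L0 L2←L0 L3←L0 L4←L0
Join-block Dom:
  L3: preds {L1,L2}: {L0,L1} ∩ {L0,L2} = {L0}; idom=L0
  L4: preds {L2,L3}: {L0,L2} ∩ {L0,L3} = {L0}; idom=L0

idom(L4) = L0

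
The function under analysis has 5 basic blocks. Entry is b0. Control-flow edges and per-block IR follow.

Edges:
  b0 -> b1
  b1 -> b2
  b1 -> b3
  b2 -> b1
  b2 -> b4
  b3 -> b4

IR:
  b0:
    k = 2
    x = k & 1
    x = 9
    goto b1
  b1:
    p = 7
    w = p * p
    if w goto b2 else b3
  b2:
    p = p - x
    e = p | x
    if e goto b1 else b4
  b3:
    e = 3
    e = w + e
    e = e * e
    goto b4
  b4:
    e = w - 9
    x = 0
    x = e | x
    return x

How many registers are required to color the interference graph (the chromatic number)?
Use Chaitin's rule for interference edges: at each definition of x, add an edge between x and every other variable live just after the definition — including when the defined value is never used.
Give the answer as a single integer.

Answer: 3

Analysis:
def/use:
  b0 def {k,x} use ∅
  b1 def {p,w} use ∅
  b2 def {e,p} use {p,x}
  b3 def {e} use {w}
  b4 def {e,x} use {w}

Liveness:
  b0 li=∅ lo={x}
  b1 li={x} lo={p,w,x}
  b2 li={p,w,x} lo={w,x}
  b3 li={w} lo={w}
  b4 li={w} lo=∅

Interference:
  e↔{w,x}
  k↔∅
  p↔{w,x}
  w↔{e,p,x}
  x↔{e,p,w}

Chromatic number:
  clique {e,w,x} ⇒ need ≥ 3
  assign e→c2 k→c0 p→c2 w→c0 x→c1 — no edge inside a register ⇒ χ ≤ 3
  χ = 3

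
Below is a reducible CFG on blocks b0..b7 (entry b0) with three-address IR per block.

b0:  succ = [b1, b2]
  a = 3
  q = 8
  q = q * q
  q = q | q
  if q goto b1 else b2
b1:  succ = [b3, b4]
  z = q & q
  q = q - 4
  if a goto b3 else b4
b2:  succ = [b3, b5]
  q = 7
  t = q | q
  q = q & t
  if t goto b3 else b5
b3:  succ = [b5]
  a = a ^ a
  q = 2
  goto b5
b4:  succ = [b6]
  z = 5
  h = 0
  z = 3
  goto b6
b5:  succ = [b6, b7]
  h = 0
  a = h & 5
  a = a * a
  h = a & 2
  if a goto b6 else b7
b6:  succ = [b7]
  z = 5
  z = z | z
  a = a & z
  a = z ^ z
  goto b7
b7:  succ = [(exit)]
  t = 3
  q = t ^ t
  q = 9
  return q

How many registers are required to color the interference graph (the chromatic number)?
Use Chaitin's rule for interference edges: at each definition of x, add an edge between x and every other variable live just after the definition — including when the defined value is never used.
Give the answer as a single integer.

Answer: 3

Derivation:
Block summaries:
  b0: def={a,q} ue=∅
  b1: def={q,z} ue={a,q}
  b2: def={q,t} ue=∅
  b3: def={a,q} ue={a}
  b4: def={h,z} ue=∅
  b5: def={a,h} ue=∅
  b6: def={a,z} ue={a}
  b7: def={q,t} ue=∅

Live sets:
  live b0: ∅→{a,q}
  live b1: {a,q}→{a}
  live b2: {a}→{a}
  live b3: {a}→∅
  live b4: {a}→{a}
  live b5: ∅→{a}
  live b6: {a}→∅
  live b7: ∅→∅

Conflict graph:
  a — {h,q,t,z}
  h — {a}
  q — {a,t,z}
  t — {a,q}
  z — {a,q}

Colouring:
  {a,q,t} pairwise interfere (3-clique) ⇒ χ ≥ 3
  assign a→r0 h→r1 q→r1 t→r2 z→r2 — no edge inside a register ⇒ χ ≤ 3
  χ = 3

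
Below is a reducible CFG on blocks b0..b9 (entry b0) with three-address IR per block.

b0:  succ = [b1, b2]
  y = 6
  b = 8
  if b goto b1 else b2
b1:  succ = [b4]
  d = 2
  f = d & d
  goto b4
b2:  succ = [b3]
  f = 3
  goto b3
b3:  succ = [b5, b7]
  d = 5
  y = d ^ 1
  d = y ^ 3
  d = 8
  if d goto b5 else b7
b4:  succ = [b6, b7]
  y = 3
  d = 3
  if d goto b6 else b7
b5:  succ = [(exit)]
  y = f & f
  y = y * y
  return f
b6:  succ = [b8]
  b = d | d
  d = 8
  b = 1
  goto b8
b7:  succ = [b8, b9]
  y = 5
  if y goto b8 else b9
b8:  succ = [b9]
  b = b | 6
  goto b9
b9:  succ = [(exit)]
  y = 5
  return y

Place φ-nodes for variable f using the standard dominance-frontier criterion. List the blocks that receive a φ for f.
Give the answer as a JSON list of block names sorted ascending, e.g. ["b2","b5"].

idom tree: b1←b0 b2←b0 b3←b2 b4←b1 b5←b3 b6←b4 b7←b0 b8←b0 b9←b0
Dom∩ at merges:
  b7: preds {b3,b4}: {b0,b2,b3} ∩ {b0,b1,b4} = {b0}; idom=b0
  b8: preds {b6,b7}: {b0,b1,b4,b6} ∩ {b0,b7} = {b0}; idom=b0
  b9: preds {b7,b8}: {b0,b7} ∩ {b0,b8} = {b0}; idom=b0

DF derivation:
  b7←b3: walk b3→b2 to b0
  b7←b4: walk b4→b1 to b0
  b8←b6: walk b6→b4→b1 to b0
  b8←b7: walk b7 to b0
  b9←b7: walk b7 to b0
  b9←b8: walk b8 to b0
  b0 → ∅
  b1 → {b7,b8}
  b2 → {b7}
  b3 → {b7}
  b4 → {b7,b8}
  b5 → ∅
  b6 → {b8}
  b7 → {b8,b9}
  b8 → {b9}
  b9 → ∅

φ for f: defs {b1,b2}
  DF⁺ = {b7,b8,b9}

Answer: ["b7", "b8", "b9"]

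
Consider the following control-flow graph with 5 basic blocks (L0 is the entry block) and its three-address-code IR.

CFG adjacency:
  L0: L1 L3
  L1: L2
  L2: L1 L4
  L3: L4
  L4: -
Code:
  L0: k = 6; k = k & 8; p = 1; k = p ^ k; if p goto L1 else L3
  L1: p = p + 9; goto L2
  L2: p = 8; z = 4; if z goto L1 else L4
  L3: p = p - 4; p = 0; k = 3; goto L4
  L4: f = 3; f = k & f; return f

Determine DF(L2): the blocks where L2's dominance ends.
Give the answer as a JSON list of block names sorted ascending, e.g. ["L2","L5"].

Answer: ["L1", "L4"]

Working:
idom tree: L1←L0 L2←L1 L3←L0 L4←L0
Join-block Dom:
  L1: preds {L0,L2}: {L0} ∩ {L0,L1,L2} = {L0}; idom=L0
  L4: preds {L2,L3}: {L0,L1,L2} ∩ {L0,L3} = {L0}; idom=L0

Frontier:
  join L1 pred L0: · stop@L0
  join L1 pred L2: L2→L1 stop@L0
  join L4 pred L2: L2→L1 stop@L0
  join L4 pred L3: L3 stop@L0
  L0 → ∅
  L1 → {L1,L4}
  L2 → {L1,L4}
  L3 → {L4}
  L4 → ∅

DF(L2) = ["L1", "L4"]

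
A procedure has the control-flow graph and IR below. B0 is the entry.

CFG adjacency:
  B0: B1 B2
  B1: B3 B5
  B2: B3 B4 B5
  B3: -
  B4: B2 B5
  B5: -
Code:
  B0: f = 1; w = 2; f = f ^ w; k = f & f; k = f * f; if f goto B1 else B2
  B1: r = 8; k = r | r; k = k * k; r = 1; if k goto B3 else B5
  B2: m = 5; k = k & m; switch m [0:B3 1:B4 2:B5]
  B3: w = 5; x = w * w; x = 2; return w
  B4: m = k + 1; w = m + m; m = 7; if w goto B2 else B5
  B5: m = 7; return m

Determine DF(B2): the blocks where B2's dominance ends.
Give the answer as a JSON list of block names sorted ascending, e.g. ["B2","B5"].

Answer: ["B2", "B3", "B5"]

Derivation:
idom tree: B1←B0 B2←B0 B3←B0 B4←B2 B5←B0
Dom at joins:
  B2: preds {B0,B4}: {B0} ∩ {B0,B2,B4} = {B0}; idom=B0
  B3: preds {B1,B2}: {B0,B1} ∩ {B0,B2} = {B0}; idom=B0
  B5: preds {B1,B2,B4}: {B0,B1} ∩ {B0,B2} ∩ {B0,B2,B4} = {B0}; idom=B0

Frontier:
  B2←B0: walk · to B0
  B2←B4: walk B4→B2 to B0
  B3←B1: walk B1 to B0
  B3←B2: walk B2 to B0
  B5←B1: walk B1 to B0
  B5←B2: walk B2 to B0
  B5←B4: walk B4→B2 to B0
  B0 → ∅
  B1 → {B3,B5}
  B2 → {B2,B3,B5}
  B3 → ∅
  B4 → {B2,B5}
  B5 → ∅

DF(B2) = ["B2", "B3", "B5"]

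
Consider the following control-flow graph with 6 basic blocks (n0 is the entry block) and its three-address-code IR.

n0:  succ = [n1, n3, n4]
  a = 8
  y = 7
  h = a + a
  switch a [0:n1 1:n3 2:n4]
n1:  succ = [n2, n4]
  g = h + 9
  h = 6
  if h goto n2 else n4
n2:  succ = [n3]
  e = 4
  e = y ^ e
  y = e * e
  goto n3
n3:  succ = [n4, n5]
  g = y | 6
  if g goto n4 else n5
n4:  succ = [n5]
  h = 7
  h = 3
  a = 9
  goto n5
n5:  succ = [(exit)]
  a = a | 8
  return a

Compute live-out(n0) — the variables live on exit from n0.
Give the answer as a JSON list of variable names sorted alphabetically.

Block summaries:
  n0 def {a,h,y} use ∅
  n1 def {g,h} use {h}
  n2 def {e,y} use {y}
  n3 def {g} use {y}
  n4 def {a,h} use ∅
  n5 def {a} use {a}

Liveness:
  n0 li=∅ lo={a,h,y}
  n1 li={a,h,y} lo={a,y}
  n2 li={a,y} lo={a,y}
  n3 li={a,y} lo={a}
  n4 li=∅ lo={a}
  n5 li={a} lo=∅

live-out(n0) = ["a", "h", "y"]

Answer: ["a", "h", "y"]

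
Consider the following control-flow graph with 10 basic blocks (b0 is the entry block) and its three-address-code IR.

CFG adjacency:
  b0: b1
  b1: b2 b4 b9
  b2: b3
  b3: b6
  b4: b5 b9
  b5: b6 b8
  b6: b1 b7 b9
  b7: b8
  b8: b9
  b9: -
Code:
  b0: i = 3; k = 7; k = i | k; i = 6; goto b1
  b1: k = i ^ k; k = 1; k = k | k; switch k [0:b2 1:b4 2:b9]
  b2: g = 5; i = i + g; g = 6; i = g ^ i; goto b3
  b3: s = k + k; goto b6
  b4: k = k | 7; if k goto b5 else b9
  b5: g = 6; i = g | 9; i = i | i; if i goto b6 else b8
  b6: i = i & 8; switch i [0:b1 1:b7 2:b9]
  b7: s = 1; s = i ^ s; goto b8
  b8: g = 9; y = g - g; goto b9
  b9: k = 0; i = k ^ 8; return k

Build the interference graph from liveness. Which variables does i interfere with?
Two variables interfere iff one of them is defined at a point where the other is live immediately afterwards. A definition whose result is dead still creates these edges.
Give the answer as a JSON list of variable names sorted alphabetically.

Per-block:
  b0: def={i,k} ue=∅
  b1: def={k} ue={i,k}
  b2: def={g,i} ue={i}
  b3: def={s} ue={k}
  b4: def={k} ue={k}
  b5: def={g,i} ue=∅
  b6: def={i} ue={i}
  b7: def={s} ue={i}
  b8: def={g,y} ue=∅
  b9: def={i,k} ue=∅

Liveness:
  b0 li=∅ lo={i,k}
  b1 li={i,k} lo={i,k}
  b2 li={i,k} lo={i,k}
  b3 li={i,k} lo={i,k}
  b4 li={k} lo={k}
  b5 li={k} lo={i,k}
  b6 li={i,k} lo={i,k}
  b7 li={i} lo=∅
  b8 li=∅ lo=∅
  b9 li=∅ lo=∅

Interfere edges:
  g↔{i,k}
  i↔{g,k,s}
  k↔{g,i,s}
  s↔{i,k}
  y↔∅

N(i) = ["g", "k", "s"]

Answer: ["g", "k", "s"]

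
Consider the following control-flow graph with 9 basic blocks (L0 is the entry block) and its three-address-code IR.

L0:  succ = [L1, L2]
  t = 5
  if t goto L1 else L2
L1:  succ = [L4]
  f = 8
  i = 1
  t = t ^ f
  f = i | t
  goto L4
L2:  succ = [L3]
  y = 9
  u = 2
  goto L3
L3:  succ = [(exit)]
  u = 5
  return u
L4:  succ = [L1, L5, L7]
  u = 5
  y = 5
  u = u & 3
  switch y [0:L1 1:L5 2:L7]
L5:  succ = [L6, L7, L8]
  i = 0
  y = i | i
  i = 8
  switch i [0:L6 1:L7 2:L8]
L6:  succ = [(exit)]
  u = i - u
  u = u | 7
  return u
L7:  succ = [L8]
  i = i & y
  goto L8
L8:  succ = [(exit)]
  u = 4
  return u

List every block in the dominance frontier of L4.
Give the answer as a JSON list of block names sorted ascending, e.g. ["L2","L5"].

Answer: ["L1"]

Derivation:
idom tree: L1←L0 L2←L0 L3←L2 L4←L1 L5←L4 L6←L5 L7←L4 L8←L4
Join-block Dom:
  L1: preds {L0,L4}: {L0} ∩ {L0,L1,L4} = {L0}; idom=L0
  L7: preds {L4,L5}: {L0,L1,L4} ∩ {L0,L1,L4,L5} = {L0,L1,L4}; idom=L4
  L8: preds {L5,L7}: {L0,L1,L4,L5} ∩ {L0,L1,L4,L7} = {L0,L1,L4}; idom=L4

DF derivation:
  join L1 pred L0: · stop@L0
  join L1 pred L4: L4→L1 stop@L0
  join L7 pred L4: · stop@L4
  join L7 pred L5: L5 stop@L4
  join L8 pred L5: L5 stop@L4
  join L8 pred L7: L7 stop@L4
  L0 → ∅
  L1 → {L1}
  L2 → ∅
  L3 → ∅
  L4 → {L1}
  L5 → {L7,L8}
  L6 → ∅
  L7 → {L8}
  L8 → ∅

DF(L4) = ["L1"]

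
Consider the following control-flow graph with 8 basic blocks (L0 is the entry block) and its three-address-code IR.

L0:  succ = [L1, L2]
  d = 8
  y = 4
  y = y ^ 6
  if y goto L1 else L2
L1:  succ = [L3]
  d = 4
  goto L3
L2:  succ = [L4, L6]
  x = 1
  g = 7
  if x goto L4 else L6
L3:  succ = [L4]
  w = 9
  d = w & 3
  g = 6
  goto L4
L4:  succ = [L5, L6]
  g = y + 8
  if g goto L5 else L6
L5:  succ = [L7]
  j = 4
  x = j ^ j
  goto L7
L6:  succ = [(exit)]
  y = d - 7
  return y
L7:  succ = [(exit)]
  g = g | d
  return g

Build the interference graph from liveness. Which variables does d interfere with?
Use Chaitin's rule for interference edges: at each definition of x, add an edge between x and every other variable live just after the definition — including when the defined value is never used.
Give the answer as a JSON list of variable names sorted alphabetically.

Per-block:
  L0: {d,y} / ∅
  L1: {d} / ∅
  L2: {g,x} / ∅
  L3: {d,g,w} / ∅
  L4: {g} / {y}
  L5: {j,x} / ∅
  L6: {y} / {d}
  L7: {g} / {d,g}

Live sets:
  live L0: ∅→{d,y}
  live L1: {y}→{y}
  live L2: {d,y}→{d,y}
  live L3: {y}→{d,y}
  live L4: {d,y}→{d,g}
  live L5: {d,g}→{d,g}
  live L6: {d}→∅
  live L7: {d,g}→∅

Interfere edges:
  d — {g,j,x,y}
  g — {d,j,x,y}
  j — {d,g}
  w — {y}
  x — {d,g,y}
  y — {d,g,w,x}

N(d) = ["g", "j", "x", "y"]

Answer: ["g", "j", "x", "y"]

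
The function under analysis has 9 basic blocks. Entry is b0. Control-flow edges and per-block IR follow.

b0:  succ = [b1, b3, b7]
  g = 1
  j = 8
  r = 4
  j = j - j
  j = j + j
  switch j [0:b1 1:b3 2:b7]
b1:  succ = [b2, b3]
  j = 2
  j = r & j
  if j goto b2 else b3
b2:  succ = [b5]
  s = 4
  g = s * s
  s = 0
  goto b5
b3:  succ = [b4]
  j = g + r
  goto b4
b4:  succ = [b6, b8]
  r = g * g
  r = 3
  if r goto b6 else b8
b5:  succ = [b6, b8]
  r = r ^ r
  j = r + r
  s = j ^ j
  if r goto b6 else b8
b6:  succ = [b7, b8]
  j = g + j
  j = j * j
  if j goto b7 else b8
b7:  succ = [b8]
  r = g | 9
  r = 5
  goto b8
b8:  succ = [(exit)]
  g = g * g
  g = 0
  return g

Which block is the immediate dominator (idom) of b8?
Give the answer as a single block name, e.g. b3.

Answer: b0

Working:
idom tree: b1←b0 b2←b1 b3←b0 b4←b3 b5←b2 b6←b0 b7←b0 b8←b0
Dom at joins:
  b3: preds {b0,b1}: {b0} ∩ {b0,b1} = {b0}; idom=b0
  b6: preds {b4,b5}: {b0,b3,b4} ∩ {b0,b1,b2,b5} = {b0}; idom=b0
  b7: preds {b0,b6}: {b0} ∩ {b0,b6} = {b0}; idom=b0
  b8: preds {b4,b5,b6,b7}: {b0,b3,b4} ∩ {b0,b1,b2,b5} ∩ {b0,b6} ∩ {b0,b7} = {b0}; idom=b0

idom(b8) = b0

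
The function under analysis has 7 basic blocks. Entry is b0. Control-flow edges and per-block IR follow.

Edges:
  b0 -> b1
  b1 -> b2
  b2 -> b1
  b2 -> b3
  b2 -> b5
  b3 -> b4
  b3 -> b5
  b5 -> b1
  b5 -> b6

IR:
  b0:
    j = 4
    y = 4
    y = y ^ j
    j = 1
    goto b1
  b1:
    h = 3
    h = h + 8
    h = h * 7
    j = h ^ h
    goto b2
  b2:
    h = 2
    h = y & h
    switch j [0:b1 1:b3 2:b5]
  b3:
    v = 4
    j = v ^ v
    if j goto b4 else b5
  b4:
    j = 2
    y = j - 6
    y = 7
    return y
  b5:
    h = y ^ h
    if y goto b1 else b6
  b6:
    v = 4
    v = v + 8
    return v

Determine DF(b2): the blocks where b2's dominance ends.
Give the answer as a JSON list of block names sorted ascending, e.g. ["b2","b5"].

idom tree: b1←b0 b2←b1 b3←b2 b4←b3 b5←b2 b6←b5
Join-block Dom:
  b1: preds {b0,b2,b5}: {b0} ∩ {b0,b1,b2} ∩ {b0,b1,b2,b5} = {b0}; idom=b0
  b5: preds {b2,b3}: {b0,b1,b2} ∩ {b0,b1,b2,b3} = {b0,b1,b2}; idom=b2

Frontier:
  b1←b0: walk · to b0
  b1←b2: walk b2→b1 to b0
  b1←b5: walk b5→b2→b1 to b0
  b5←b2: walk · to b2
  b5←b3: walk b3 to b2
  b0: DF=∅
  b1: DF={b1}
  b2: DF={b1}
  b3: DF={b5}
  b4: DF=∅
  b5: DF={b1}
  b6: DF=∅

DF(b2) = ["b1"]

Answer: ["b1"]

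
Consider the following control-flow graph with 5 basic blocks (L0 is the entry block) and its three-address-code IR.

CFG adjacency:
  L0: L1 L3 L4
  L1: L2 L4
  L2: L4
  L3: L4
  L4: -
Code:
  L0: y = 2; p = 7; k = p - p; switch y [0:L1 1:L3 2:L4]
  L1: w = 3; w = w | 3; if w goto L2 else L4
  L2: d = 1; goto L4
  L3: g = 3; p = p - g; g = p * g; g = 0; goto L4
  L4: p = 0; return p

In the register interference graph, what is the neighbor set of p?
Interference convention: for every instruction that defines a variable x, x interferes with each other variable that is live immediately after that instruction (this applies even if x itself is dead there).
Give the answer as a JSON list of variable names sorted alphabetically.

Answer: ["g", "k", "y"]

Working:
Block summaries:
  L0: def={k,p,y} ue=∅
  L1: def={w} ue=∅
  L2: def={d} ue=∅
  L3: def={g,p} ue={p}
  L4: def={p} ue=∅

Live sets:
  L0 li=∅ lo={p}
  L1 li=∅ lo=∅
  L2 li=∅ lo=∅
  L3 li={p} lo=∅
  L4 li=∅ lo=∅

Interference:
  d: ∅
  g: {p}
  k: {p,y}
  p: {g,k,y}
  w: ∅
  y: {k,p}

N(p) = ["g", "k", "y"]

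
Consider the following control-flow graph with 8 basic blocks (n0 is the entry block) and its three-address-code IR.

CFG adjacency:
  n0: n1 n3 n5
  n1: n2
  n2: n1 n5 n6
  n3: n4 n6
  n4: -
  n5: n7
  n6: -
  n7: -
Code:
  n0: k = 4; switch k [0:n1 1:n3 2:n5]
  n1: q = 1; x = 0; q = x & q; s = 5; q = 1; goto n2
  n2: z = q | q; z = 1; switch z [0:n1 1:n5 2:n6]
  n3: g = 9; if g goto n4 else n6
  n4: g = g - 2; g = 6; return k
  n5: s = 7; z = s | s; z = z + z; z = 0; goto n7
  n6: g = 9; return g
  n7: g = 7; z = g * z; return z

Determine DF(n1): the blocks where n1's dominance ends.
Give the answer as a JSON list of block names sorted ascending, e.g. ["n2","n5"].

Answer: ["n1", "n5", "n6"]

Analysis:
idom tree: n1←n0 n2←n1 n3←n0 n4←n3 n5←n0 n6←n0 n7←n5
Dom at joins:
  n1: preds {n0,n2}: {n0} ∩ {n0,n1,n2} = {n0}; idom=n0
  n5: preds {n0,n2}: {n0} ∩ {n0,n1,n2} = {n0}; idom=n0
  n6: preds {n2,n3}: {n0,n1,n2} ∩ {n0,n3} = {n0}; idom=n0

Frontier:
  join n1 pred n0: · stop@n0
  join n1 pred n2: n2→n1 stop@n0
  join n5 pred n0: · stop@n0
  join n5 pred n2: n2→n1 stop@n0
  join n6 pred n2: n2→n1 stop@n0
  join n6 pred n3: n3 stop@n0
  n0 → ∅
  n1 → {n1,n5,n6}
  n2 → {n1,n5,n6}
  n3 → {n6}
  n4 → ∅
  n5 → ∅
  n6 → ∅
  n7 → ∅

DF(n1) = ["n1", "n5", "n6"]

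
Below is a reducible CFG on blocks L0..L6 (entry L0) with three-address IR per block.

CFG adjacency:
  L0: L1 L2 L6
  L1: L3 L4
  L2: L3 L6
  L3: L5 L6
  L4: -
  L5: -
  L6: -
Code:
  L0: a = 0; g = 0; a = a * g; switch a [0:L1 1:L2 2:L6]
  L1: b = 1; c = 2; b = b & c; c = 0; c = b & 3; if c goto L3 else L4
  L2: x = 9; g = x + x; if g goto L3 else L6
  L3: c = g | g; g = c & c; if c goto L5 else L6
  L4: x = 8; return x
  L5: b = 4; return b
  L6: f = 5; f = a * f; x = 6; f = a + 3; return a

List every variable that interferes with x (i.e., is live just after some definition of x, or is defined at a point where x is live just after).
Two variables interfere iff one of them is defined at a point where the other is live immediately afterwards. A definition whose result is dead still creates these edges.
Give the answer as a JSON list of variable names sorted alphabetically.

Answer: ["a"]

Analysis:
Block summaries:
  L0 def {a,g} use ∅
  L1 def {b,c} use ∅
  L2 def {g,x} use ∅
  L3 def {c,g} use {g}
  L4 def {x} use ∅
  L5 def {b} use ∅
  L6 def {f,x} use {a}

Live sets:
  live L0: ∅→{a,g}
  live L1: {a,g}→{a,g}
  live L2: {a}→{a,g}
  live L3: {a,g}→{a}
  live L4: ∅→∅
  live L5: ∅→∅
  live L6: {a}→∅

Conflict graph:
  a — {b,c,f,g,x}
  b — {a,c,g}
  c — {a,b,g}
  f — {a}
  g — {a,b,c}
  x — {a}

N(x) = ["a"]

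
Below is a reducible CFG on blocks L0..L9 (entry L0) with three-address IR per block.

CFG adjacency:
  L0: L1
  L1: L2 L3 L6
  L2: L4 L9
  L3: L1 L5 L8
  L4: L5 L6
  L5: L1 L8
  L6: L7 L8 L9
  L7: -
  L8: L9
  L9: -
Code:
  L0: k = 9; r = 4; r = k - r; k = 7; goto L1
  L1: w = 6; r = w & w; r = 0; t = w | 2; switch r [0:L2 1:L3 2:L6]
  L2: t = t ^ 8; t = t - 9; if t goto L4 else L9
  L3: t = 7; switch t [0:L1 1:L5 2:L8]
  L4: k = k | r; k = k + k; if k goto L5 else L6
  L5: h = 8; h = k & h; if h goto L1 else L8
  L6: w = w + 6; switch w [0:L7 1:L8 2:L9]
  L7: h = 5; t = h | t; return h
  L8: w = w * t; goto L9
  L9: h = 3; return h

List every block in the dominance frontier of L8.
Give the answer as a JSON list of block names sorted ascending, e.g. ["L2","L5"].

idom tree: L1←L0 L2←L1 L3←L1 L4←L2 L5←L1 L6←L1 L7←L6 L8←L1 L9←L1
Dom∩ at merges:
  L1: preds {L0,L3,L5}: {L0} ∩ {L0,L1,L3} ∩ {L0,L1,L5} = {L0}; idom=L0
  L5: preds {L3,L4}: {L0,L1,L3} ∩ {L0,L1,L2,L4} = {L0,L1}; idom=L1
  L6: preds {L1,L4}: {L0,L1} ∩ {L0,L1,L2,L4} = {L0,L1}; idom=L1
  L8: preds {L3,L5,L6}: {L0,L1,L3} ∩ {L0,L1,L5} ∩ {L0,L1,L6} = {L0,L1}; idom=L1
  L9: preds {L2,L6,L8}: {L0,L1,L2} ∩ {L0,L1,L6} ∩ {L0,L1,L8} = {L0,L1}; idom=L1

DF derivation:
  join L1 pred L0: · stop@L0
  join L1 pred L3: L3→L1 stop@L0
  join L1 pred L5: L5→L1 stop@L0
  join L5 pred L3: L3 stop@L1
  join L5 pred L4: L4→L2 stop@L1
  join L6 pred L1: · stop@L1
  join L6 pred L4: L4→L2 stop@L1
  join L8 pred L3: L3 stop@L1
  join L8 pred L5: L5 stop@L1
  join L8 pred L6: L6 stop@L1
  join L9 pred L2: L2 stop@L1
  join L9 pred L6: L6 stop@L1
  join L9 pred L8: L8 stop@L1
  L0: DF=∅
  L1: DF={L1}
  L2: DF={L5,L6,L9}
  L3: DF={L1,L5,L8}
  L4: DF={L5,L6}
  L5: DF={L1,L8}
  L6: DF={L8,L9}
  L7: DF=∅
  L8: DF={L9}
  L9: DF=∅

DF(L8) = ["L9"]

Answer: ["L9"]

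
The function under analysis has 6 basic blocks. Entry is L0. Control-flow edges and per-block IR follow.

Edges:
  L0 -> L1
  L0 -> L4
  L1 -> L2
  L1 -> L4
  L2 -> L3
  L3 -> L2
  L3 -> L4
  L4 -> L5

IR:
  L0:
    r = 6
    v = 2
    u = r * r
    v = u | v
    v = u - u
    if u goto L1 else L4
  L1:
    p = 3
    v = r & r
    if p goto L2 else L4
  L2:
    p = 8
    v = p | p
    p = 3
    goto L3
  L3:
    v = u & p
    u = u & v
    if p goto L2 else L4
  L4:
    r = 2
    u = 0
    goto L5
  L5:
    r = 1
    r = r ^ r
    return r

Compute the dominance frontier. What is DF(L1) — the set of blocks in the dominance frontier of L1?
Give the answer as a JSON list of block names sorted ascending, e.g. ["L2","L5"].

idom tree: L1←L0 L2←L1 L3←L2 L4←L0 L5←L4
Dom∩ at merges:
  L2: preds {L1,L3}: {L0,L1} ∩ {L0,L1,L2,L3} = {L0,L1}; idom=L1
  L4: preds {L0,L1,L3}: {L0} ∩ {L0,L1} ∩ {L0,L1,L2,L3} = {L0}; idom=L0

Frontier:
  join L2 pred L1: · stop@L1
  join L2 pred L3: L3→L2 stop@L1
  join L4 pred L0: · stop@L0
  join L4 pred L1: L1 stop@L0
  join L4 pred L3: L3→L2→L1 stop@L0
  L0: DF=∅
  L1: DF={L4}
  L2: DF={L2,L4}
  L3: DF={L2,L4}
  L4: DF=∅
  L5: DF=∅

DF(L1) = ["L4"]

Answer: ["L4"]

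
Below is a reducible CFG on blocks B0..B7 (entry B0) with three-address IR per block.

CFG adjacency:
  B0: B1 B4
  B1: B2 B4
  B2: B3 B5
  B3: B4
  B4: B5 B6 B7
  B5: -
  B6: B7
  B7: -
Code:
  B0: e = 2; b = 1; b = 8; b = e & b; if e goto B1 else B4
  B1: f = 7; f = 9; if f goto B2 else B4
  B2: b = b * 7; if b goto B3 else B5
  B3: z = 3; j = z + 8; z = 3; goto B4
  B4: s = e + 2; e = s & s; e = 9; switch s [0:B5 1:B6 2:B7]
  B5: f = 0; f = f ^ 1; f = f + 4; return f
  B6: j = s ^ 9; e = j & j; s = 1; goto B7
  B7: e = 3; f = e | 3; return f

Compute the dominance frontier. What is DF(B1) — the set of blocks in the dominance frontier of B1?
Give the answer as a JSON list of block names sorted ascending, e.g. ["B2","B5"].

idom tree: B1←B0 B2←B1 B3←B2 B4←B0 B5←B0 B6←B4 B7←B4
Dom at joins:
  B4: preds {B0,B1,B3}: {B0} ∩ {B0,B1} ∩ {B0,B1,B2,B3} = {B0}; idom=B0
  B5: preds {B2,B4}: {B0,B1,B2} ∩ {B0,B4} = {B0}; idom=B0
  B7: preds {B4,B6}: {B0,B4} ∩ {B0,B4,B6} = {B0,B4}; idom=B4

DF derivation:
  join B4 pred B0: · stop@B0
  join B4 pred B1: B1 stop@B0
  join B4 pred B3: B3→B2→B1 stop@B0
  join B5 pred B2: B2→B1 stop@B0
  join B5 pred B4: B4 stop@B0
  join B7 pred B4: · stop@B4
  join B7 pred B6: B6 stop@B4
  DF(B0)=∅
  DF(B1)={B4,B5}
  DF(B2)={B4,B5}
  DF(B3)={B4}
  DF(B4)={B5}
  DF(B5)=∅
  DF(B6)={B7}
  DF(B7)=∅

DF(B1) = ["B4", "B5"]

Answer: ["B4", "B5"]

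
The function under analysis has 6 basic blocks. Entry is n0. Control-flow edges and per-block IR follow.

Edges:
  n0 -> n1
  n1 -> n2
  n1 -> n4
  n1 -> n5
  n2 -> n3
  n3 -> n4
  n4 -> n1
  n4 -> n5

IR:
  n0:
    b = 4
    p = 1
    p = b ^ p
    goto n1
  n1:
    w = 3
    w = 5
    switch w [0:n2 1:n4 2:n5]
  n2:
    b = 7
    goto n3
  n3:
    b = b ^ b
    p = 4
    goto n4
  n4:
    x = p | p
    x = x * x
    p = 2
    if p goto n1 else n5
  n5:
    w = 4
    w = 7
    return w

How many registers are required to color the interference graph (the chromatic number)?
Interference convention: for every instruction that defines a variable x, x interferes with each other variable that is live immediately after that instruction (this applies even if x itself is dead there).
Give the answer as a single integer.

Answer: 2

Derivation:
Block summaries:
  n0 def {b,p} use ∅
  n1 def {w} use ∅
  n2 def {b} use ∅
  n3 def {b,p} use {b}
  n4 def {p,x} use {p}
  n5 def {w} use ∅

Live sets:
  n0: in=∅ out={p}
  n1: in={p} out={p}
  n2: in=∅ out={b}
  n3: in={b} out={p}
  n4: in={p} out={p}
  n5: in=∅ out=∅

Conflict graph:
  b — {p}
  p — {b,w}
  w — {p}
  x — ∅

Registers:
  clique {b,p} ⇒ need ≥ 2
  assign b→r1 p→r0 w→r1 x→r0 — no edge inside a register ⇒ χ ≤ 2
  χ = 2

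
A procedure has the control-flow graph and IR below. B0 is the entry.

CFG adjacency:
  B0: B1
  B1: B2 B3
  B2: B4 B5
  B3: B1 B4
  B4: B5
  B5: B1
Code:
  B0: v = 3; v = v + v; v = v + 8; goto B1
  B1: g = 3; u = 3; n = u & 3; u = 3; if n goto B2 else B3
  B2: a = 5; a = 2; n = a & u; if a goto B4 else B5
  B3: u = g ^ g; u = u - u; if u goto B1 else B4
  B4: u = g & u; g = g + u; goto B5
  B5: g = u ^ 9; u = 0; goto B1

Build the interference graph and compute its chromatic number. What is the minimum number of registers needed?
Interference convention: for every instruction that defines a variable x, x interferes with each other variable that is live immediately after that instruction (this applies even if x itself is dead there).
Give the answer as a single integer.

Per-block:
  B0: {v} / ∅
  B1: {g,n,u} / ∅
  B2: {a,n} / {u}
  B3: {u} / {g}
  B4: {g,u} / {g,u}
  B5: {g,u} / {u}

Liveness:
  B0 li=∅ lo=∅
  B1 li=∅ lo={g,u}
  B2 li={g,u} lo={g,u}
  B3 li={g} lo={g,u}
  B4 li={g,u} lo={u}
  B5 li={u} lo=∅

Interfere edges:
  a↔{g,n,u}
  g↔{a,n,u}
  n↔{a,g,u}
  u↔{a,g,n}
  v↔∅

Registers:
  {a,g,n,u} pairwise interfere (4-clique) ⇒ χ ≥ 4
  4-colouring: R0={a,v}  R1={g}  R2={n}  R3={u}
  χ = 4

Answer: 4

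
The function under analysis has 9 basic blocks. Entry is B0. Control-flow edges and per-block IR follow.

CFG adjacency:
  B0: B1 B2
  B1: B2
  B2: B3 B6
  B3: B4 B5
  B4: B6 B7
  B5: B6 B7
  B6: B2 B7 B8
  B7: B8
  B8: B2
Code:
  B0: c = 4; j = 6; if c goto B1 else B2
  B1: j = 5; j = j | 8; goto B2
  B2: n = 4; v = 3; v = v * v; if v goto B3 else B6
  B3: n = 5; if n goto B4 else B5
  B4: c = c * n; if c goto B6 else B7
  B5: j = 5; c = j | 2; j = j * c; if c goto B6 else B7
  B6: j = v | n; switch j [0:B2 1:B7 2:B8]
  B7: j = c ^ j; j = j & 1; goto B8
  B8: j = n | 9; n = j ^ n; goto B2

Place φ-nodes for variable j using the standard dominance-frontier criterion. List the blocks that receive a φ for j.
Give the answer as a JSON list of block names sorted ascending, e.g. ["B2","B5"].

Answer: ["B2", "B6", "B7", "B8"]

Working:
idom tree: B1←B0 B2←B0 B3←B2 B4←B3 B5←B3 B6←B2 B7←B2 B8←B2
Join-block Dom:
  B2: preds {B0,B1,B6,B8}: {B0} ∩ {B0,B1} ∩ {B0,B2,B6} ∩ {B0,B2,B8} = {B0}; idom=B0
  B6: preds {B2,B4,B5}: {B0,B2} ∩ {B0,B2,B3,B4} ∩ {B0,B2,B3,B5} = {B0,B2}; idom=B2
  B7: preds {B4,B5,B6}: {B0,B2,B3,B4} ∩ {B0,B2,B3,B5} ∩ {B0,B2,B6} = {B0,B2}; idom=B2
  B8: preds {B6,B7}: {B0,B2,B6} ∩ {B0,B2,B7} = {B0,B2}; idom=B2

Frontier:
  B2←B0: walk · to B0
  B2←B1: walk B1 to B0
  B2←B6: walk B6→B2 to B0
  B2←B8: walk B8→B2 to B0
  B6←B2: walk · to B2
  B6←B4: walk B4→B3 to B2
  B6←B5: walk B5→B3 to B2
  B7←B4: walk B4→B3 to B2
  B7←B5: walk B5→B3 to B2
  B7←B6: walk B6 to B2
  B8←B6: walk B6 to B2
  B8←B7: walk B7 to B2
  B0 → ∅
  B1 → {B2}
  B2 → {B2}
  B3 → {B6,B7}
  B4 → {B6,B7}
  B5 → {B6,B7}
  B6 → {B2,B7,B8}
  B7 → {B8}
  B8 → {B2}

φ for j: defs {B0,B1,B5,B6,B7,B8}
  DF⁺ = {B2,B6,B7,B8}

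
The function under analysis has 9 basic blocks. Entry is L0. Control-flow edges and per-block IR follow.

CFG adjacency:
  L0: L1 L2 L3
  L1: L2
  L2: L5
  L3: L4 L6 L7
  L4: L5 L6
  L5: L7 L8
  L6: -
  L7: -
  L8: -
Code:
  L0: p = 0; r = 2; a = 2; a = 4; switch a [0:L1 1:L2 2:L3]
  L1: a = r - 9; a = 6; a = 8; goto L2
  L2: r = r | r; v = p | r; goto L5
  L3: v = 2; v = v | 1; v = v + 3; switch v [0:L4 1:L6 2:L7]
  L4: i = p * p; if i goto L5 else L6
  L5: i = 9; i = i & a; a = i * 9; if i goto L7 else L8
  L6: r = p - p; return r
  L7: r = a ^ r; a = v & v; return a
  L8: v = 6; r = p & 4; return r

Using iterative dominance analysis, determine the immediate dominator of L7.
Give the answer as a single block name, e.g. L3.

idom tree: L1←L0 L2←L0 L3←L0 L4←L3 L5←L0 L6←L3 L7←L0 L8←L5
Dom∩ at merges:
  L2: preds {L0,L1}: {L0} ∩ {L0,L1} = {L0}; idom=L0
  L5: preds {L2,L4}: {L0,L2} ∩ {L0,L3,L4} = {L0}; idom=L0
  L6: preds {L3,L4}: {L0,L3} ∩ {L0,L3,L4} = {L0,L3}; idom=L3
  L7: preds {L3,L5}: {L0,L3} ∩ {L0,L5} = {L0}; idom=L0

idom(L7) = L0

Answer: L0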